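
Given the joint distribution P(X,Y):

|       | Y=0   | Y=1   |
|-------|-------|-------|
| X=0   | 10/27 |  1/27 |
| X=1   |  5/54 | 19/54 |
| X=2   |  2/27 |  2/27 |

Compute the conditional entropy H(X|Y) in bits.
1.1152 bits

H(X|Y) = H(X,Y) - H(Y)

H(X,Y) = -Σ_{x,y} P(x,y) log₂ P(x,y). Per-cell terms -P(x,y)·log₂P(x,y):
  X=0: 0.53073, 0.17611
  X=1: 0.31787, 0.53023
  X=2: 0.27814, 0.27814
Sum of the 6 terms: H(X,Y) = 2.1112 bits

Marginal of Y (column sums):
  P(Y=0) = 10/27 + 5/54 + 2/27 = 29/54
  P(Y=1) = 1/27 + 19/54 + 2/27 = 25/54
H(Y) = -[(29/54)·log₂(29/54) + (25/54)·log₂(25/54)]
  = 0.48167 + 0.51437 = 0.9960 bits

H(X|Y) = H(X,Y) - H(Y) = 2.1112 - 0.9960 = 1.1152 bits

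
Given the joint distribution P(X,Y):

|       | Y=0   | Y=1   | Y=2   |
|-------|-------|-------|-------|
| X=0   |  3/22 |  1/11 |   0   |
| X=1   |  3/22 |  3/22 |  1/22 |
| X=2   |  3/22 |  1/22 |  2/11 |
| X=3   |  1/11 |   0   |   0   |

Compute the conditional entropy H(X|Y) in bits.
1.5524 bits

H(X|Y) = H(X,Y) - H(Y)

H(X,Y) = -Σ_{x,y} P(x,y) log₂ P(x,y). Per-cell terms -P(x,y)·log₂P(x,y):
  X=0: 0.3919731, 0.3144938, 0.0000000
  X=1: 0.3919731, 0.3919731, 0.2027014
  X=2: 0.3919731, 0.2027014, 0.4471694
  X=3: 0.3144938, 0.0000000, 0.0000000
  (cells with P = 0 contribute 0)
Sum of the 12 terms: H(X,Y) = 3.049452 bits

Marginal of Y (column sums):
  P(Y=0) = 3/22 + 3/22 + 3/22 + 1/11 = 1/2
  P(Y=1) = 1/11 + 3/22 + 1/22 + 0 = 3/11
  P(Y=2) = 0 + 1/22 + 2/11 + 0 = 5/22
H(Y) = -[(1/2)·log₂(1/2) + (3/11)·log₂(3/11) + (5/22)·log₂(5/22)]
  = 0.5000000 + 0.5112189 + 0.4857963 = 1.497015 bits

H(X|Y) = H(X,Y) - H(Y) = 3.049452 - 1.497015 = 1.5524 bits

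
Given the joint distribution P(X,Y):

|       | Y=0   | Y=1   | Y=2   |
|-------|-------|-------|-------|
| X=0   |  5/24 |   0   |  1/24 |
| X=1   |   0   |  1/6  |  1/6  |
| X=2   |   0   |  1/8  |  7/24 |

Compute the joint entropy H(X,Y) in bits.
2.4176 bits

H(X,Y) = -Σ_{x,y} P(x,y) log₂ P(x,y). Per-cell terms -P(x,y)·log₂P(x,y):
  X=0: 0.4715, 0.0000, 0.1910
  X=1: 0.0000, 0.4308, 0.4308
  X=2: 0.0000, 0.3750, 0.5185
  (cells with P = 0 contribute 0)
Sum of the 9 terms: H(X,Y) = 2.4176 bits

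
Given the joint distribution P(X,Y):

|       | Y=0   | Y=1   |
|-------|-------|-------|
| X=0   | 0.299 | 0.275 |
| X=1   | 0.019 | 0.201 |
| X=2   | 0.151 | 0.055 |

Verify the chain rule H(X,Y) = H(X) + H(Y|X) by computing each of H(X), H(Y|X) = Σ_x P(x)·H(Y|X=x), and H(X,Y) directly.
H(X) = 1.4098 bits, H(Y|X) = 0.8390 bits, H(X,Y) = 2.2489 bits

Marginal of X (row sums):
  P(X=0) = 0.299 + 0.275 = 0.574
  P(X=1) = 0.019 + 0.201 = 0.220
  P(X=2) = 0.151 + 0.055 = 0.206
H(X) = -[0.574·log₂(0.574) + 0.220·log₂(0.220) + 0.206·log₂(0.206)]
  = 0.459704 + 0.480573 + 0.469532 = 1.4098 bits

H(Y|X) = Σ_x P(x)·H(Y|X=x):
  X=0: P(X=0) = 0.574, P(Y|X=0) = (299/574, 275/574) → H(Y|X=0) = 0.998739
  X=1: P(X=1) = 0.220, P(Y|X=1) = (19/220, 201/220) → H(Y|X=1) = 0.424214
  X=2: P(X=2) = 0.206, P(Y|X=2) = (151/206, 55/206) → H(Y|X=2) = 0.837113
H(Y|X) = 0.574·0.998739 + 0.220·0.424214 + 0.206·0.837113 = 0.8390 bits

H(X,Y) = -Σ_{x,y} P(x,y) log₂ P(x,y). Per-cell terms -P(x,y)·log₂P(x,y):
  X=0: 0.520793, 0.512187
  X=1: 0.108639, 0.465261
  X=2: 0.411834, 0.230143
Sum of the 6 terms: H(X,Y) = 2.2489 bits

Chain rule check:
  H(X) + H(Y|X) = 1.4098 + 0.8390 = 2.2488 bits
  H(X,Y) = 2.2489 bits
✓ Chain rule verified (Δ = 0.0001 is 4-dp rounding noise: each of the three values was rounded independently).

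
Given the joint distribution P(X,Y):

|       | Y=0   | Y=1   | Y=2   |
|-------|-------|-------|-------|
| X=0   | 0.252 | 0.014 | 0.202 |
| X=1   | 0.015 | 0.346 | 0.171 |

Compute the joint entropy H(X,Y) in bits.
2.1098 bits

H(X,Y) = -Σ_{x,y} P(x,y) log₂ P(x,y). Per-cell terms -P(x,y)·log₂P(x,y):
  X=0: 0.5011, 0.0862, 0.4661
  X=1: 0.0909, 0.5298, 0.4357
Sum of the 6 terms: H(X,Y) = 2.1098 bits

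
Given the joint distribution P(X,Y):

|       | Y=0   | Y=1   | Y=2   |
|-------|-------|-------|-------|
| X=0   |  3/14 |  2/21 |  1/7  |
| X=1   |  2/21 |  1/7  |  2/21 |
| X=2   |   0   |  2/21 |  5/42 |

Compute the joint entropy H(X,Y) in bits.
2.9362 bits

H(X,Y) = -Σ_{x,y} P(x,y) log₂ P(x,y). Per-cell terms -P(x,y)·log₂P(x,y):
  X=0: 0.47623, 0.32308, 0.40105
  X=1: 0.32308, 0.40105, 0.32308
  X=2: 0.00000, 0.32308, 0.36552
  (cells with P = 0 contribute 0)
Sum of the 9 terms: H(X,Y) = 2.9362 bits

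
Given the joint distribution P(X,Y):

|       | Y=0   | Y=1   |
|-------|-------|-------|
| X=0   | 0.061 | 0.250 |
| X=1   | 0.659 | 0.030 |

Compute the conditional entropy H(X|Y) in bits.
0.4389 bits

H(X|Y) = H(X,Y) - H(Y)

H(X,Y) = -Σ_{x,y} P(x,y) log₂ P(x,y). Per-cell terms -P(x,y)·log₂P(x,y):
  X=0: 0.246138, 0.500000
  X=1: 0.396487, 0.151767
Sum of the 4 terms: H(X,Y) = 1.29439 bits

Marginal of Y (column sums):
  P(Y=0) = 0.061 + 0.659 = 0.720
  P(Y=1) = 0.250 + 0.030 = 0.280
H(Y) = -[0.720·log₂(0.720) + 0.280·log₂(0.280)]
  = 0.341230 + 0.514220 = 0.85545 bits

H(X|Y) = H(X,Y) - H(Y) = 1.29439 - 0.85545 = 0.4389 bits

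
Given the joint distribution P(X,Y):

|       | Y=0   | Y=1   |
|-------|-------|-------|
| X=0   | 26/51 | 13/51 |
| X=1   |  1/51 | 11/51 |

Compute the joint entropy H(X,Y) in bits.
1.5867 bits

H(X,Y) = -Σ_{x,y} P(x,y) log₂ P(x,y). Per-cell terms -P(x,y)·log₂P(x,y):
  X=0: 0.4955, 0.5027
  X=1: 0.1112, 0.4773
Sum of the 4 terms: H(X,Y) = 1.5867 bits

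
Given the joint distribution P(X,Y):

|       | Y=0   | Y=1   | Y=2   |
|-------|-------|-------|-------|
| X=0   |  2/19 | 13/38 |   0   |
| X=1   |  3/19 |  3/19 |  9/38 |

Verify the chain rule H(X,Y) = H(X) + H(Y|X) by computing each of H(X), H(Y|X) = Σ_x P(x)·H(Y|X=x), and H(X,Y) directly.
H(X) = 0.9920 bits, H(Y|X) = 1.2124 bits, H(X,Y) = 2.2044 bits

Marginal of X (row sums):
  P(X=0) = 2/19 + 13/38 + 0 = 17/38
  P(X=1) = 3/19 + 3/19 + 9/38 = 21/38
H(X) = -[(17/38)·log₂(17/38) + (21/38)·log₂(21/38)]
  = 0.51916 + 0.47284 = 0.9920 bits

H(Y|X) = Σ_x P(x)·H(Y|X=x):
  X=0: P(X=0) = 17/38, P(Y|X=0) = (4/17, 13/17, 0) → H(Y|X=0) = 0.78713
  X=1: P(X=1) = 21/38, P(Y|X=1) = (2/7, 2/7, 3/7) → H(Y|X=1) = 1.55666
H(Y|X) = (17/38)·0.78713 + (21/38)·1.55666 = 1.2124 bits

H(X,Y) = -Σ_{x,y} P(x,y) log₂ P(x,y). Per-cell terms -P(x,y)·log₂P(x,y):
  X=0: 0.34189, 0.52940, 0.00000
  X=1: 0.42047, 0.42047, 0.49216
  (cells with P = 0 contribute 0)
Sum of the 6 terms: H(X,Y) = 2.2044 bits

Chain rule check:
  H(X) + H(Y|X) = 0.9920 + 1.2124 = 2.2044 bits
  H(X,Y) = 2.2044 bits
✓ Chain rule verified.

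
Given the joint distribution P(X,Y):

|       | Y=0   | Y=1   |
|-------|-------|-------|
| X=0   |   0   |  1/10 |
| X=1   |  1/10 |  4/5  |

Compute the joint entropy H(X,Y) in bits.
0.9219 bits

H(X,Y) = -Σ_{x,y} P(x,y) log₂ P(x,y). Per-cell terms -P(x,y)·log₂P(x,y):
  X=0: 0.0000, 0.3322
  X=1: 0.3322, 0.2575
  (cells with P = 0 contribute 0)
Sum of the 4 terms: H(X,Y) = 0.9219 bits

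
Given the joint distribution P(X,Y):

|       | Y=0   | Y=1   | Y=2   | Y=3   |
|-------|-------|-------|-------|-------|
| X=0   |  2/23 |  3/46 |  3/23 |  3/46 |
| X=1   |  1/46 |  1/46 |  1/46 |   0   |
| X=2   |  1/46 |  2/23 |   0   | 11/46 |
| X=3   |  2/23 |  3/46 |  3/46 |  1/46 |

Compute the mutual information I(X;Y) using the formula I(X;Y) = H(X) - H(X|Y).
0.3644 bits

I(X;Y) = H(X) - H(X|Y)

Marginal of X (row sums):
  P(X=0) = 2/23 + 3/46 + 3/23 + 3/46 = 8/23
  P(X=1) = 1/46 + 1/46 + 1/46 + 0 = 3/46
  P(X=2) = 1/46 + 2/23 + 0 + 11/46 = 8/23
  P(X=3) = 2/23 + 3/46 + 3/46 + 1/46 = 11/46
H(X) = -[(8/23)·log₂(8/23) + (3/46)·log₂(3/46) + (8/23)·log₂(8/23) + (11/46)·log₂(11/46)]
  = 0.5299 + 0.2569 + 0.5299 + 0.4936 = 1.8103 bits

Marginal of Y (column sums):
  P(Y=0) = 2/23 + 1/46 + 1/46 + 2/23 = 5/23
  P(Y=1) = 3/46 + 1/46 + 2/23 + 3/46 = 11/46
  P(Y=2) = 3/23 + 1/46 + 0 + 3/46 = 5/23
  P(Y=3) = 3/46 + 0 + 11/46 + 1/46 = 15/46
H(X|Y) = Σ_y P(y)·H(X|Y=y):
  Y=0: P(Y=0) = 5/23, P(X|Y=0) = (2/5, 1/10, 1/10, 2/5) → H(X|Y=0) = 1.7219
  Y=1: P(Y=1) = 11/46, P(X|Y=1) = (3/11, 1/11, 4/11, 3/11) → H(X|Y=1) = 1.8676
  Y=2: P(Y=2) = 5/23, P(X|Y=2) = (3/5, 1/10, 0, 3/10) → H(X|Y=2) = 1.2955
  Y=3: P(Y=3) = 15/46, P(X|Y=3) = (1/5, 0, 11/15, 1/15) → H(X|Y=3) = 1.0530
H(X|Y) = (5/23)·1.7219 + (11/46)·1.8676 + (5/23)·1.2955 + (15/46)·1.0530 = 1.4459 bits

I(X;Y) = H(X) - H(X|Y) = 1.8103 - 1.4459 = 0.3644 bits

Cross-check via I(X;Y) = H(X) + H(Y) - H(X,Y): computing H(Y) from the column sums and H(X,Y) from the 16 cells in the same way gives H(Y) = 1.9780 bits and H(X,Y) = 3.4239 bits, so
I(X;Y) = 1.8103 + 1.9780 - 3.4239 = 0.3644 bits ✓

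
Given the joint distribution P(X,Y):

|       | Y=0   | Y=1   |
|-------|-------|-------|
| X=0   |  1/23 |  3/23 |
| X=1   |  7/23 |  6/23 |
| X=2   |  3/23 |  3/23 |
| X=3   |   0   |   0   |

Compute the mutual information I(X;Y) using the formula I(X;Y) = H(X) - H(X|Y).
0.0339 bits

I(X;Y) = H(X) - H(X|Y)

Marginal of X (row sums):
  P(X=0) = 1/23 + 3/23 = 4/23
  P(X=1) = 7/23 + 6/23 = 13/23
  P(X=2) = 3/23 + 3/23 = 6/23
  P(X=3) = 0 + 0 = 0
H(X) = -[(4/23)·log₂(4/23) + (13/23)·log₂(13/23) + (6/23)·log₂(6/23)]   (outcomes with P = 0 contribute 0)
  = 0.43888 + 0.46524 + 0.50572 = 1.40984 bits

Marginal of Y (column sums):
  P(Y=0) = 1/23 + 7/23 + 3/23 + 0 = 11/23
  P(Y=1) = 3/23 + 6/23 + 3/23 + 0 = 12/23
H(X|Y) = Σ_y P(y)·H(X|Y=y):
  Y=0: P(Y=0) = 11/23, P(X|Y=0) = (1/11, 7/11, 3/11, 0) → H(X|Y=0) = 1.24067
  Y=1: P(Y=1) = 12/23, P(X|Y=1) = (1/4, 1/2, 1/4, 0) → H(X|Y=1) = 1.50000
H(X|Y) = (11/23)·1.24067 + (12/23)·1.50000 = 1.37597 bits

I(X;Y) = H(X) - H(X|Y) = 1.40984 - 1.37597 = 0.0339 bits

Cross-check via I(X;Y) = H(X) + H(Y) - H(X,Y): computing H(Y) from the column sums and H(X,Y) from the 8 cells in the same way gives H(Y) = 0.99864 bits and H(X,Y) = 2.37461 bits, so
I(X;Y) = 1.40984 + 0.99864 - 2.37461 = 0.0339 bits ✓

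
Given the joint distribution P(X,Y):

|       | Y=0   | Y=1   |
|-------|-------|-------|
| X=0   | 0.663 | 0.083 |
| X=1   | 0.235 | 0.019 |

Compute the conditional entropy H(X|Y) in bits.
0.8155 bits

H(X|Y) = H(X,Y) - H(Y)

H(X,Y) = -Σ_{x,y} P(x,y) log₂ P(x,y). Per-cell terms -P(x,y)·log₂P(x,y):
  X=0: 0.39311, 0.29803
  X=1: 0.49098, 0.10864
Sum of the 4 terms: H(X,Y) = 1.2908 bits

Marginal of Y (column sums):
  P(Y=0) = 0.663 + 0.235 = 0.898
  P(Y=1) = 0.083 + 0.019 = 0.102
H(Y) = -[0.898·log₂(0.898) + 0.102·log₂(0.102)]
  = 0.13938 + 0.33592 = 0.4753 bits

H(X|Y) = H(X,Y) - H(Y) = 1.2908 - 0.4753 = 0.8155 bits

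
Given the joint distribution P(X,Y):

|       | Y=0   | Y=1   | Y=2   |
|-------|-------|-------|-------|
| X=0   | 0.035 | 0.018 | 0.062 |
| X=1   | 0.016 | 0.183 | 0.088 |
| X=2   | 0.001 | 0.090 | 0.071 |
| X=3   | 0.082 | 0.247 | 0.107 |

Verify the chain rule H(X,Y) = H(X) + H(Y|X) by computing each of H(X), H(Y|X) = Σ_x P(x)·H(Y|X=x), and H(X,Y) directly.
H(X) = 1.8232 bits, H(Y|X) = 1.2842 bits, H(X,Y) = 3.1074 bits

Marginal of X (row sums):
  P(X=0) = 0.035 + 0.018 + 0.062 = 0.115
  P(X=1) = 0.016 + 0.183 + 0.088 = 0.287
  P(X=2) = 0.001 + 0.090 + 0.071 = 0.162
  P(X=3) = 0.082 + 0.247 + 0.107 = 0.436
H(X) = -[0.115·log₂(0.115) + 0.287·log₂(0.287) + 0.162·log₂(0.162) + 0.436·log₂(0.436)]
  = 0.358834 + 0.516852 + 0.425401 + 0.522154 = 1.8232 bits

H(Y|X) = Σ_x P(x)·H(Y|X=x):
  X=0: P(X=0) = 0.115, P(Y|X=0) = (7/23, 18/115, 62/115) → H(Y|X=0) = 1.421632
  X=1: P(X=1) = 0.287, P(Y|X=1) = (16/287, 183/287, 88/287) → H(Y|X=1) = 1.169077
  X=2: P(X=2) = 0.162, P(Y|X=2) = (1/162, 5/9, 71/162) → H(Y|X=2) = 1.038005
  X=3: P(X=3) = 0.436, P(Y|X=3) = (41/218, 247/436, 107/436) → H(Y|X=3) = 1.415196
H(Y|X) = 0.115·1.421632 + 0.287·1.169077 + 0.162·1.038005 + 0.436·1.415196 = 1.2842 bits

H(X,Y) = -Σ_{x,y} P(x,y) log₂ P(x,y). Per-cell terms -P(x,y)·log₂P(x,y):
  X=0: 0.169278, 0.104325, 0.248718
  X=1: 0.095453, 0.448365, 0.308559
  X=2: 0.009966, 0.312654, 0.270939
  X=3: 0.295875, 0.498302, 0.345002
Sum of the 12 terms: H(X,Y) = 3.1074 bits

Chain rule check:
  H(X) + H(Y|X) = 1.8232 + 1.2842 = 3.1074 bits
  H(X,Y) = 3.1074 bits
✓ Chain rule verified.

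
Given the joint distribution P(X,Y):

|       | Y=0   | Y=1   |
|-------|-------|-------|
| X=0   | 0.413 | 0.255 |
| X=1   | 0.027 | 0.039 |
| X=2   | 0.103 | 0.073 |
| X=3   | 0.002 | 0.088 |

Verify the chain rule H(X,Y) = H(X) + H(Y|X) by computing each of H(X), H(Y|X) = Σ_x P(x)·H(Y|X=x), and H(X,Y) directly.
H(X) = 1.4014 bits, H(Y|X) = 0.8913 bits, H(X,Y) = 2.2927 bits

Marginal of X (row sums):
  P(X=0) = 0.413 + 0.255 = 0.668
  P(X=1) = 0.027 + 0.039 = 0.066
  P(X=2) = 0.103 + 0.073 = 0.176
  P(X=3) = 0.002 + 0.088 = 0.090
H(X) = -[0.668·log₂(0.668) + 0.066·log₂(0.066) + 0.176·log₂(0.176) + 0.090·log₂(0.090)]
  = 0.3888 + 0.2588 + 0.4411 + 0.3127 = 1.4014 bits

H(Y|X) = Σ_x P(x)·H(Y|X=x):
  X=0: P(X=0) = 0.668, P(Y|X=0) = (413/668, 255/668) → H(Y|X=0) = 0.9593
  X=1: P(X=1) = 0.066, P(Y|X=1) = (9/22, 13/22) → H(Y|X=1) = 0.9760
  X=2: P(X=2) = 0.176, P(Y|X=2) = (103/176, 73/176) → H(Y|X=2) = 0.9789
  X=3: P(X=3) = 0.090, P(Y|X=3) = (1/45, 44/45) → H(Y|X=3) = 0.1537
H(Y|X) = 0.668·0.9593 + 0.066·0.9760 + 0.176·0.9789 + 0.090·0.1537 = 0.8913 bits

H(X,Y) = -Σ_{x,y} P(x,y) log₂ P(x,y). Per-cell terms -P(x,y)·log₂P(x,y):
  X=0: 0.5269, 0.5027
  X=1: 0.1407, 0.1825
  X=2: 0.3378, 0.2756
  X=3: 0.0179, 0.3086
Sum of the 8 terms: H(X,Y) = 2.2927 bits

Chain rule check:
  H(X) + H(Y|X) = 1.4014 + 0.8913 = 2.2927 bits
  H(X,Y) = 2.2927 bits
✓ Chain rule verified.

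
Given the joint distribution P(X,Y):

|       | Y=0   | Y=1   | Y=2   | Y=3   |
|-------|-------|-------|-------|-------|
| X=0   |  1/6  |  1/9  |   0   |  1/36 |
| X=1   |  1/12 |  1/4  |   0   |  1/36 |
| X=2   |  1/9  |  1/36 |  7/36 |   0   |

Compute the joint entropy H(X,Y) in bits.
2.8242 bits

H(X,Y) = -Σ_{x,y} P(x,y) log₂ P(x,y). Per-cell terms -P(x,y)·log₂P(x,y):
  X=0: 0.43083, 0.35221, 0.00000, 0.14361
  X=1: 0.29875, 0.50000, 0.00000, 0.14361
  X=2: 0.35221, 0.14361, 0.45939, 0.00000
  (cells with P = 0 contribute 0)
Sum of the 12 terms: H(X,Y) = 2.8242 bits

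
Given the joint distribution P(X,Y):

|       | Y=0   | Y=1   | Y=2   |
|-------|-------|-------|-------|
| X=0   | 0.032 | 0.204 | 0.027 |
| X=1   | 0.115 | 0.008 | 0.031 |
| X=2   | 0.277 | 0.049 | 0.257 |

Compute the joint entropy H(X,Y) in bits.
2.5673 bits

H(X,Y) = -Σ_{x,y} P(x,y) log₂ P(x,y). Per-cell terms -P(x,y)·log₂P(x,y):
  X=0: 0.1589, 0.4678, 0.1407
  X=1: 0.3588, 0.0557, 0.1554
  X=2: 0.5130, 0.2132, 0.5038
Sum of the 9 terms: H(X,Y) = 2.5673 bits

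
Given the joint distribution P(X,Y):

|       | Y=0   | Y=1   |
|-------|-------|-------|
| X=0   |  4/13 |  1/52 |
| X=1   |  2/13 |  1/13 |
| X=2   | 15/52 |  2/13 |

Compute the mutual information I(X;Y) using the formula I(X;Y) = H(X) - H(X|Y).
0.0816 bits

I(X;Y) = H(X) - H(X|Y)

Marginal of X (row sums):
  P(X=0) = 4/13 + 1/52 = 17/52
  P(X=1) = 2/13 + 1/13 = 3/13
  P(X=2) = 15/52 + 2/13 = 23/52
H(X) = -[(17/52)·log₂(17/52) + (3/13)·log₂(3/13) + (23/52)·log₂(23/52)]
  = 0.52732 + 0.48819 + 0.52054 = 1.53605 bits

Marginal of Y (column sums):
  P(Y=0) = 4/13 + 2/13 + 15/52 = 3/4
  P(Y=1) = 1/52 + 1/13 + 2/13 = 1/4
H(X|Y) = Σ_y P(y)·H(X|Y=y):
  Y=0: P(Y=0) = 3/4, P(X|Y=0) = (16/39, 8/39, 5/13) → H(X|Y=0) = 1.52634
  Y=1: P(Y=1) = 1/4, P(X|Y=1) = (1/13, 4/13, 8/13) → H(X|Y=1) = 1.23890
H(X|Y) = (3/4)·1.52634 + (1/4)·1.23890 = 1.45448 bits

I(X;Y) = H(X) - H(X|Y) = 1.53605 - 1.45448 = 0.0816 bits

Cross-check via I(X;Y) = H(X) + H(Y) - H(X,Y): computing H(Y) from the column sums and H(X,Y) from the 6 cells in the same way gives H(Y) = 0.81128 bits and H(X,Y) = 2.26576 bits, so
I(X;Y) = 1.53605 + 0.81128 - 2.26576 = 0.0816 bits ✓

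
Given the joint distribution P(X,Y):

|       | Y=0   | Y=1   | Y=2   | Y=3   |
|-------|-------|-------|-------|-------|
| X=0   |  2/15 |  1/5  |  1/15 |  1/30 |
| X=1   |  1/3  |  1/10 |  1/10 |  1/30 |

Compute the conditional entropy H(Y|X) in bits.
1.6451 bits

H(Y|X) = H(X,Y) - H(X)

H(X,Y) = -Σ_{x,y} P(x,y) log₂ P(x,y). Per-cell terms -P(x,y)·log₂P(x,y):
  X=0: 0.38759, 0.46439, 0.26046, 0.16356
  X=1: 0.52832, 0.33219, 0.33219, 0.16356
Sum of the 8 terms: H(X,Y) = 2.63226 bits

Marginal of X (row sums):
  P(X=0) = 2/15 + 1/5 + 1/15 + 1/30 = 13/30
  P(X=1) = 1/3 + 1/10 + 1/10 + 1/30 = 17/30
H(X) = -[(13/30)·log₂(13/30) + (17/30)·log₂(17/30)]
  = 0.52280 + 0.46434 = 0.98714 bits

H(Y|X) = H(X,Y) - H(X) = 2.63226 - 0.98714 = 1.6451 bits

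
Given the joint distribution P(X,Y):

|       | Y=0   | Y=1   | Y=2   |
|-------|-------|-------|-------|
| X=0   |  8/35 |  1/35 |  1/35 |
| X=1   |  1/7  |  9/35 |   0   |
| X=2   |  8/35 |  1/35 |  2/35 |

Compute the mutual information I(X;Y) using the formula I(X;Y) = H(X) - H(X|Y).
0.2869 bits

I(X;Y) = H(X) - H(X|Y)

Marginal of X (row sums):
  P(X=0) = 8/35 + 1/35 + 1/35 = 2/7
  P(X=1) = 1/7 + 9/35 + 0 = 2/5
  P(X=2) = 8/35 + 1/35 + 2/35 = 11/35
H(X) = -[(2/7)·log₂(2/7) + (2/5)·log₂(2/5) + (11/35)·log₂(11/35)]
  = 0.5164 + 0.5288 + 0.5248 = 1.5700 bits

Marginal of Y (column sums):
  P(Y=0) = 8/35 + 1/7 + 8/35 = 3/5
  P(Y=1) = 1/35 + 9/35 + 1/35 = 11/35
  P(Y=2) = 1/35 + 0 + 2/35 = 3/35
H(X|Y) = Σ_y P(y)·H(X|Y=y):
  Y=0: P(Y=0) = 3/5, P(X|Y=0) = (8/21, 5/21, 8/21) → H(X|Y=0) = 1.5538
  Y=1: P(Y=1) = 11/35, P(X|Y=1) = (1/11, 9/11, 1/11) → H(X|Y=1) = 0.8659
  Y=2: P(Y=2) = 3/35, P(X|Y=2) = (1/3, 0, 2/3) → H(X|Y=2) = 0.9183
H(X|Y) = (3/5)·1.5538 + (11/35)·0.8659 + (3/35)·0.9183 = 1.2831 bits

I(X;Y) = H(X) - H(X|Y) = 1.5700 - 1.2831 = 0.2869 bits

Cross-check via I(X;Y) = H(X) + H(Y) - H(X,Y): computing H(Y) from the column sums and H(X,Y) from the 9 cells in the same way gives H(Y) = 1.2708 bits and H(X,Y) = 2.5539 bits, so
I(X;Y) = 1.5700 + 1.2708 - 2.5539 = 0.2869 bits ✓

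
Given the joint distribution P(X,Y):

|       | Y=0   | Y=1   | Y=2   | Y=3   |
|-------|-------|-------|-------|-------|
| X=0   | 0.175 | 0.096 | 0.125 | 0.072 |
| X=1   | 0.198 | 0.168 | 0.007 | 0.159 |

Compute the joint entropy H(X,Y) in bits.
2.7798 bits

H(X,Y) = -Σ_{x,y} P(x,y) log₂ P(x,y). Per-cell terms -P(x,y)·log₂P(x,y):
  X=0: 0.4401, 0.3246, 0.3750, 0.2733
  X=1: 0.4626, 0.4323, 0.0501, 0.4218
Sum of the 8 terms: H(X,Y) = 2.7798 bits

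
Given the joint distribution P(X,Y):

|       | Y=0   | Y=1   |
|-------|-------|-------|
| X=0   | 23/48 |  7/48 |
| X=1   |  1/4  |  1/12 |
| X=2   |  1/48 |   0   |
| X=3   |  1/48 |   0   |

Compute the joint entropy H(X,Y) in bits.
1.9451 bits

H(X,Y) = -Σ_{x,y} P(x,y) log₂ P(x,y). Per-cell terms -P(x,y)·log₂P(x,y):
  X=0: 0.50859, 0.40507
  X=1: 0.50000, 0.29875
  X=2: 0.11635, 0.00000
  X=3: 0.11635, 0.00000
  (cells with P = 0 contribute 0)
Sum of the 8 terms: H(X,Y) = 1.9451 bits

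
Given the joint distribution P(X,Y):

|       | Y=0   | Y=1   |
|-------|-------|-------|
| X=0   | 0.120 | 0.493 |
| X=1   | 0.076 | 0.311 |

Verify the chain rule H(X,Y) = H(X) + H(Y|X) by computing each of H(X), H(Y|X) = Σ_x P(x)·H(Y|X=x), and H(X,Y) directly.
H(X) = 0.9628 bits, H(Y|X) = 0.7139 bits, H(X,Y) = 1.6767 bits

Marginal of X (row sums):
  P(X=0) = 0.120 + 0.493 = 0.613
  P(X=1) = 0.076 + 0.311 = 0.387
H(X) = -[0.613·log₂(0.613) + 0.387·log₂(0.387)]
  = 0.4328 + 0.5300 = 0.9628 bits

H(Y|X) = Σ_x P(x)·H(Y|X=x):
  X=0: P(X=0) = 0.613, P(Y|X=0) = (120/613, 493/613) → H(Y|X=0) = 0.7134
  X=1: P(X=1) = 0.387, P(Y|X=1) = (76/387, 311/387) → H(Y|X=1) = 0.7146
H(Y|X) = 0.613·0.7134 + 0.387·0.7146 = 0.7139 bits

H(X,Y) = -Σ_{x,y} P(x,y) log₂ P(x,y). Per-cell terms -P(x,y)·log₂P(x,y):
  X=0: 0.3671, 0.5030
  X=1: 0.2826, 0.5240
Sum of the 4 terms: H(X,Y) = 1.6767 bits

Chain rule check:
  H(X) + H(Y|X) = 0.9628 + 0.7139 = 1.6767 bits
  H(X,Y) = 1.6767 bits
✓ Chain rule verified.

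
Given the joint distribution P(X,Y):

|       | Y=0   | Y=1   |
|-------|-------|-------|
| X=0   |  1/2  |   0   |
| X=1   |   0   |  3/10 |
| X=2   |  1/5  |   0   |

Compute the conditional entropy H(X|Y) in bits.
0.6042 bits

H(X|Y) = H(X,Y) - H(Y)

H(X,Y) = -Σ_{x,y} P(x,y) log₂ P(x,y). Per-cell terms -P(x,y)·log₂P(x,y):
  X=0: 0.5000, 0.0000
  X=1: 0.0000, 0.5211
  X=2: 0.4644, 0.0000
  (cells with P = 0 contribute 0)
Sum of the 6 terms: H(X,Y) = 1.4855 bits

Marginal of Y (column sums):
  P(Y=0) = 1/2 + 0 + 1/5 = 7/10
  P(Y=1) = 0 + 3/10 + 0 = 3/10
H(Y) = -[(7/10)·log₂(7/10) + (3/10)·log₂(3/10)]
  = 0.3602 + 0.5211 = 0.8813 bits

H(X|Y) = H(X,Y) - H(Y) = 1.4855 - 0.8813 = 0.6042 bits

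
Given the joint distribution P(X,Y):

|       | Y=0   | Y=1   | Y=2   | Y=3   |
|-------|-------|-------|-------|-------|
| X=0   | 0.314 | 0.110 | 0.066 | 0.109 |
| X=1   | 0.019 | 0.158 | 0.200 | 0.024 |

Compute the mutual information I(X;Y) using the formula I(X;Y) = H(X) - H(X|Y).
0.2991 bits

I(X;Y) = H(X) - H(X|Y)

Marginal of X (row sums):
  P(X=0) = 0.314 + 0.110 + 0.066 + 0.109 = 0.599
  P(X=1) = 0.019 + 0.158 + 0.200 + 0.024 = 0.401
H(X) = -[0.599·log₂(0.599) + 0.401·log₂(0.401)]
  = 0.44288 + 0.52865 = 0.97153 bits

Marginal of Y (column sums):
  P(Y=0) = 0.314 + 0.019 = 0.333
  P(Y=1) = 0.110 + 0.158 = 0.268
  P(Y=2) = 0.066 + 0.200 = 0.266
  P(Y=3) = 0.109 + 0.024 = 0.133
H(X|Y) = Σ_y P(y)·H(X|Y=y):
  Y=0: P(Y=0) = 0.333, P(X|Y=0) = (314/333, 19/333) → H(X|Y=0) = 0.31565
  Y=1: P(Y=1) = 0.268, P(X|Y=1) = (55/134, 79/134) → H(X|Y=1) = 0.97673
  Y=2: P(Y=2) = 0.266, P(X|Y=2) = (33/133, 100/133) → H(X|Y=2) = 0.80829
  Y=3: P(Y=3) = 0.133, P(X|Y=3) = (109/133, 24/133) → H(X|Y=3) = 0.68106
H(X|Y) = 0.333·0.31565 + 0.268·0.97673 + 0.266·0.80829 + 0.133·0.68106 = 0.67246 bits

I(X;Y) = H(X) - H(X|Y) = 0.97153 - 0.67246 = 0.2991 bits

Cross-check via I(X;Y) = H(X) + H(Y) - H(X,Y): computing H(Y) from the column sums and H(X,Y) from the 8 cells in the same way gives H(Y) = 1.93268 bits and H(X,Y) = 2.60514 bits, so
I(X;Y) = 0.97153 + 1.93268 - 2.60514 = 0.2991 bits ✓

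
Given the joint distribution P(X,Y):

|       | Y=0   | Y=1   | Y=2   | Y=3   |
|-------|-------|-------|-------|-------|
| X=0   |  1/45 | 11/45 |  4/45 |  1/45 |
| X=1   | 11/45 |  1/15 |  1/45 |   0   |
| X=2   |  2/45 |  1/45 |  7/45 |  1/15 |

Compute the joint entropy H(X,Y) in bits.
2.9303 bits

H(X,Y) = -Σ_{x,y} P(x,y) log₂ P(x,y). Per-cell terms -P(x,y)·log₂P(x,y):
  X=0: 0.12204, 0.49681, 0.31039, 0.12204
  X=1: 0.49681, 0.26046, 0.12204, 0.00000
  X=2: 0.19964, 0.12204, 0.41759, 0.26046
  (cells with P = 0 contribute 0)
Sum of the 12 terms: H(X,Y) = 2.9303 bits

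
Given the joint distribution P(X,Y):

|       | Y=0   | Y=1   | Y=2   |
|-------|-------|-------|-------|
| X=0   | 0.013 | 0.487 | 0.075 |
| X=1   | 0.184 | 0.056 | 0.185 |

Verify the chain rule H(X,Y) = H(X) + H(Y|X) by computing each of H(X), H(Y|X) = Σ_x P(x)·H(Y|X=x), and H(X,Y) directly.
H(X) = 0.9837 bits, H(Y|X) = 1.0161 bits, H(X,Y) = 1.9998 bits

Marginal of X (row sums):
  P(X=0) = 0.013 + 0.487 + 0.075 = 0.575
  P(X=1) = 0.184 + 0.056 + 0.185 = 0.425
H(X) = -[0.575·log₂(0.575) + 0.425·log₂(0.425)]
  = 0.45906 + 0.52465 = 0.9837 bits

H(Y|X) = Σ_x P(x)·H(Y|X=x):
  X=0: P(X=0) = 0.575, P(Y|X=0) = (13/575, 487/575, 3/23) → H(Y|X=0) = 0.70986
  X=1: P(X=1) = 0.425, P(Y|X=1) = (184/425, 56/425, 37/85) → H(Y|X=1) = 1.43049
H(Y|X) = 0.575·0.70986 + 0.425·1.43049 = 1.0161 bits

H(X,Y) = -Σ_{x,y} P(x,y) log₂ P(x,y). Per-cell terms -P(x,y)·log₂P(x,y):
  X=0: 0.08145, 0.50551, 0.28027
  X=1: 0.44937, 0.23287, 0.45036
Sum of the 6 terms: H(X,Y) = 1.9998 bits

Chain rule check:
  H(X) + H(Y|X) = 0.9837 + 1.0161 = 1.9998 bits
  H(X,Y) = 1.9998 bits
✓ Chain rule verified.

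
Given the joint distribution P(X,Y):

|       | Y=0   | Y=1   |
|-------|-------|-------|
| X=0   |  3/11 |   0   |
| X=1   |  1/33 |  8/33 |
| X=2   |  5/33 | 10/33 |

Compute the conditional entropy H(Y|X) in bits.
0.5547 bits

H(Y|X) = H(X,Y) - H(X)

H(X,Y) = -Σ_{x,y} P(x,y) log₂ P(x,y). Per-cell terms -P(x,y)·log₂P(x,y):
  X=0: 0.511219, 0.000000
  X=1: 0.152860, 0.495611
  X=2: 0.412495, 0.521959
  (cells with P = 0 contribute 0)
Sum of the 6 terms: H(X,Y) = 2.094144 bits

Marginal of X (row sums):
  P(X=0) = 3/11 + 0 = 3/11
  P(X=1) = 1/33 + 8/33 = 3/11
  P(X=2) = 5/33 + 10/33 = 5/11
H(X) = -[(3/11)·log₂(3/11) + (3/11)·log₂(3/11) + (5/11)·log₂(5/11)]
  = 0.511219 + 0.511219 + 0.517047 = 1.539485 bits

H(Y|X) = H(X,Y) - H(X) = 2.094144 - 1.539485 = 0.5547 bits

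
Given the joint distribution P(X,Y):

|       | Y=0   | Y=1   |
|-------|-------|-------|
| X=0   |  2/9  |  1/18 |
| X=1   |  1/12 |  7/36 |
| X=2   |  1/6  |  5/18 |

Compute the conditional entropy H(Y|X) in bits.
0.8695 bits

H(Y|X) = H(X,Y) - H(X)

H(X,Y) = -Σ_{x,y} P(x,y) log₂ P(x,y). Per-cell terms -P(x,y)·log₂P(x,y):
  X=0: 0.482206, 0.231663
  X=1: 0.298747, 0.459389
  X=2: 0.430827, 0.513332
Sum of the 6 terms: H(X,Y) = 2.41616 bits

Marginal of X (row sums):
  P(X=0) = 2/9 + 1/18 = 5/18
  P(X=1) = 1/12 + 7/36 = 5/18
  P(X=2) = 1/6 + 5/18 = 4/9
H(X) = -[(5/18)·log₂(5/18) + (5/18)·log₂(5/18) + (4/9)·log₂(4/9)]
  = 0.513332 + 0.513332 + 0.519967 = 1.54663 bits

H(Y|X) = H(X,Y) - H(X) = 2.41616 - 1.54663 = 0.8695 bits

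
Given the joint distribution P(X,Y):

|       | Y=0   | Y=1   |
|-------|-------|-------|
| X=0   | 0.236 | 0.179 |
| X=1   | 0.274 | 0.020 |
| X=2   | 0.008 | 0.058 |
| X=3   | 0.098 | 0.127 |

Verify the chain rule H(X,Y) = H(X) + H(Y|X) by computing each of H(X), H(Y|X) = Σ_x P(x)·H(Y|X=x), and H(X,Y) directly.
H(X) = 1.7888 bits, H(Y|X) = 0.7722 bits, H(X,Y) = 2.5610 bits

Marginal of X (row sums):
  P(X=0) = 0.236 + 0.179 = 0.415
  P(X=1) = 0.274 + 0.020 = 0.294
  P(X=2) = 0.008 + 0.058 = 0.066
  P(X=3) = 0.098 + 0.127 = 0.225
H(X) = -[0.415·log₂(0.415) + 0.294·log₂(0.294) + 0.066·log₂(0.066) + 0.225·log₂(0.225)]
  = 0.52656 + 0.51924 + 0.25881 + 0.48420 = 1.7888 bits

H(Y|X) = Σ_x P(x)·H(Y|X=x):
  X=0: P(X=0) = 0.415, P(Y|X=0) = (236/415, 179/415) → H(Y|X=0) = 0.98635
  X=1: P(X=1) = 0.294, P(Y|X=1) = (137/147, 10/147) → H(Y|X=1) = 0.35852
  X=2: P(X=2) = 0.066, P(Y|X=2) = (4/33, 29/33) → H(Y|X=2) = 0.53284
  X=3: P(X=3) = 0.225, P(Y|X=3) = (98/225, 127/225) → H(Y|X=3) = 0.98798
H(Y|X) = 0.415·0.98635 + 0.294·0.35852 + 0.066·0.53284 + 0.225·0.98798 = 0.7722 bits

H(X,Y) = -Σ_{x,y} P(x,y) log₂ P(x,y). Per-cell terms -P(x,y)·log₂P(x,y):
  X=0: 0.49162, 0.44427
  X=1: 0.51176, 0.11288
  X=2: 0.05573, 0.23825
  X=3: 0.32841, 0.37809
Sum of the 8 terms: H(X,Y) = 2.5610 bits

Chain rule check:
  H(X) + H(Y|X) = 1.7888 + 0.7722 = 2.5610 bits
  H(X,Y) = 2.5610 bits
✓ Chain rule verified.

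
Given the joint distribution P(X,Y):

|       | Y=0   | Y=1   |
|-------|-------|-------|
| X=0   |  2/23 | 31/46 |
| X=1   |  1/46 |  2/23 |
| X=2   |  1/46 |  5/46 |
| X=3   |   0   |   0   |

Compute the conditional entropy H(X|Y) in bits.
1.0260 bits

H(X|Y) = H(X,Y) - H(Y)

H(X,Y) = -Σ_{x,y} P(x,y) log₂ P(x,y). Per-cell terms -P(x,y)·log₂P(x,y):
  X=0: 0.3063967, 0.3837029
  X=1: 0.1200774, 0.3063967
  X=2: 0.1200774, 0.3480037
  X=3: 0.0000000, 0.0000000
  (cells with P = 0 contribute 0)
Sum of the 8 terms: H(X,Y) = 1.584655 bits

Marginal of Y (column sums):
  P(Y=0) = 2/23 + 1/46 + 1/46 + 0 = 3/23
  P(Y=1) = 31/46 + 2/23 + 5/46 + 0 = 20/23
H(Y) = -[(3/23)·log₂(3/23) + (20/23)·log₂(20/23)]
  = 0.3832956 + 0.1753338 = 0.558629 bits

H(X|Y) = H(X,Y) - H(Y) = 1.584655 - 0.558629 = 1.0260 bits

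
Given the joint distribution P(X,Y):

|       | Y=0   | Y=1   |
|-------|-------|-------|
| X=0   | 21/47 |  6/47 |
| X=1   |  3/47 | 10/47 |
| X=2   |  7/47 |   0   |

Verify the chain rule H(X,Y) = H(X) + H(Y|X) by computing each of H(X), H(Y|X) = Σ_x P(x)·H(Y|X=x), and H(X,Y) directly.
H(X) = 1.3814 bits, H(Y|X) = 0.6546 bits, H(X,Y) = 2.0360 bits

Marginal of X (row sums):
  P(X=0) = 21/47 + 6/47 = 27/47
  P(X=1) = 3/47 + 10/47 = 13/47
  P(X=2) = 7/47 + 0 = 7/47
H(X) = -[(27/47)·log₂(27/47) + (13/47)·log₂(13/47) + (7/47)·log₂(7/47)]
  = 0.4594 + 0.5128 + 0.4092 = 1.3814 bits

H(Y|X) = Σ_x P(x)·H(Y|X=x):
  X=0: P(X=0) = 27/47, P(Y|X=0) = (7/9, 2/9) → H(Y|X=0) = 0.7642
  X=1: P(X=1) = 13/47, P(Y|X=1) = (3/13, 10/13) → H(Y|X=1) = 0.7793
  X=2: P(X=2) = 7/47, P(Y|X=2) = (1, 0) → H(Y|X=2) = 0.0000
H(Y|X) = (27/47)·0.7642 + (13/47)·0.7793 + (7/47)·0.0000 = 0.6546 bits

H(X,Y) = -Σ_{x,y} P(x,y) log₂ P(x,y). Per-cell terms -P(x,y)·log₂P(x,y):
  X=0: 0.5193, 0.3791
  X=1: 0.2534, 0.4750
  X=2: 0.4092, 0.0000
  (cells with P = 0 contribute 0)
Sum of the 6 terms: H(X,Y) = 2.0360 bits

Chain rule check:
  H(X) + H(Y|X) = 1.3814 + 0.6546 = 2.0360 bits
  H(X,Y) = 2.0360 bits
✓ Chain rule verified.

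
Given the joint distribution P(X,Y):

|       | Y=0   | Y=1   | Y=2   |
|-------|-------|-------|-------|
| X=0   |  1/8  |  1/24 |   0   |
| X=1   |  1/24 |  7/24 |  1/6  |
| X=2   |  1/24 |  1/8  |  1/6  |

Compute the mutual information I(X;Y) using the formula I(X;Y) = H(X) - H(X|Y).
0.2716 bits

I(X;Y) = H(X) - H(X|Y)

Marginal of X (row sums):
  P(X=0) = 1/8 + 1/24 + 0 = 1/6
  P(X=1) = 1/24 + 7/24 + 1/6 = 1/2
  P(X=2) = 1/24 + 1/8 + 1/6 = 1/3
H(X) = -[(1/6)·log₂(1/6) + (1/2)·log₂(1/2) + (1/3)·log₂(1/3)]
  = 0.43083 + 0.50000 + 0.52832 = 1.45915 bits

Marginal of Y (column sums):
  P(Y=0) = 1/8 + 1/24 + 1/24 = 5/24
  P(Y=1) = 1/24 + 7/24 + 1/8 = 11/24
  P(Y=2) = 0 + 1/6 + 1/6 = 1/3
H(X|Y) = Σ_y P(y)·H(X|Y=y):
  Y=0: P(Y=0) = 5/24, P(X|Y=0) = (3/5, 1/5, 1/5) → H(X|Y=0) = 1.37095
  Y=1: P(Y=1) = 11/24, P(X|Y=1) = (1/11, 7/11, 3/11) → H(X|Y=1) = 1.24067
  Y=2: P(Y=2) = 1/3, P(X|Y=2) = (0, 1/2, 1/2) → H(X|Y=2) = 1.00000
H(X|Y) = (5/24)·1.37095 + (11/24)·1.24067 + (1/3)·1.00000 = 1.18759 bits

I(X;Y) = H(X) - H(X|Y) = 1.45915 - 1.18759 = 0.2716 bits

Cross-check via I(X;Y) = H(X) + H(Y) - H(X,Y): computing H(Y) from the column sums and H(X,Y) from the 9 cells in the same way gives H(Y) = 1.51565 bits and H(X,Y) = 2.70324 bits, so
I(X;Y) = 1.45915 + 1.51565 - 2.70324 = 0.2716 bits ✓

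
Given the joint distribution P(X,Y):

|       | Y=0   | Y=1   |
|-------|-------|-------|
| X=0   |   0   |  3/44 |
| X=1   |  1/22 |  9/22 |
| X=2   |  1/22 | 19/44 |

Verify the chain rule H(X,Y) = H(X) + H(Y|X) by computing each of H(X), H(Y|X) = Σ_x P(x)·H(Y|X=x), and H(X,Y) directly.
H(X) = 1.2905 bits, H(Y|X) = 0.4297 bits, H(X,Y) = 1.7202 bits

Marginal of X (row sums):
  P(X=0) = 0 + 3/44 = 3/44
  P(X=1) = 1/22 + 9/22 = 5/11
  P(X=2) = 1/22 + 19/44 = 21/44
H(X) = -[(3/44)·log₂(3/44) + (5/11)·log₂(5/11) + (21/44)·log₂(21/44)]
  = 0.2642 + 0.5170 + 0.5093 = 1.2905 bits

H(Y|X) = Σ_x P(x)·H(Y|X=x):
  X=0: P(X=0) = 3/44, P(Y|X=0) = (0, 1) → H(Y|X=0) = 0.0000
  X=1: P(X=1) = 5/11, P(Y|X=1) = (1/10, 9/10) → H(Y|X=1) = 0.4690
  X=2: P(X=2) = 21/44, P(Y|X=2) = (2/21, 19/21) → H(Y|X=2) = 0.4537
H(Y|X) = (3/44)·0.0000 + (5/11)·0.4690 + (21/44)·0.4537 = 0.4297 bits

H(X,Y) = -Σ_{x,y} P(x,y) log₂ P(x,y). Per-cell terms -P(x,y)·log₂P(x,y):
  X=0: 0.0000, 0.2642
  X=1: 0.2027, 0.5275
  X=2: 0.2027, 0.5231
  (cells with P = 0 contribute 0)
Sum of the 6 terms: H(X,Y) = 1.7202 bits

Chain rule check:
  H(X) + H(Y|X) = 1.2905 + 0.4297 = 1.7202 bits
  H(X,Y) = 1.7202 bits
✓ Chain rule verified.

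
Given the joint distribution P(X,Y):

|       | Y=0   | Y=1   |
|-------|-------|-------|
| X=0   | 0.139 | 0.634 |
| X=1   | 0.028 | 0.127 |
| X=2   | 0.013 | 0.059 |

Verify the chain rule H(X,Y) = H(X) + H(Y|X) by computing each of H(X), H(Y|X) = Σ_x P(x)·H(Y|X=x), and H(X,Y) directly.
H(X) = 0.9773 bits, H(Y|X) = 0.6801 bits, H(X,Y) = 1.6574 bits

Marginal of X (row sums):
  P(X=0) = 0.139 + 0.634 = 0.773
  P(X=1) = 0.028 + 0.127 = 0.155
  P(X=2) = 0.013 + 0.059 = 0.072
H(X) = -[0.773·log₂(0.773) + 0.155·log₂(0.155) + 0.072·log₂(0.072)]
  = 0.28714 + 0.41690 + 0.27330 = 0.9773 bits

H(Y|X) = Σ_x P(x)·H(Y|X=x):
  X=0: P(X=0) = 0.773, P(Y|X=0) = (139/773, 634/773) → H(Y|X=0) = 0.67968
  X=1: P(X=1) = 0.155, P(Y|X=1) = (28/155, 127/155) → H(Y|X=1) = 0.68149
  X=2: P(X=2) = 0.072, P(Y|X=2) = (13/72, 59/72) → H(Y|X=2) = 0.68129
H(Y|X) = 0.773·0.67968 + 0.155·0.68149 + 0.072·0.68129 = 0.6801 bits

H(X,Y) = -Σ_{x,y} P(x,y) log₂ P(x,y). Per-cell terms -P(x,y)·log₂P(x,y):
  X=0: 0.39571, 0.41682
  X=1: 0.14444, 0.37809
  X=2: 0.08145, 0.24091
Sum of the 6 terms: H(X,Y) = 1.6574 bits

Chain rule check:
  H(X) + H(Y|X) = 0.9773 + 0.6801 = 1.6574 bits
  H(X,Y) = 1.6574 bits
✓ Chain rule verified.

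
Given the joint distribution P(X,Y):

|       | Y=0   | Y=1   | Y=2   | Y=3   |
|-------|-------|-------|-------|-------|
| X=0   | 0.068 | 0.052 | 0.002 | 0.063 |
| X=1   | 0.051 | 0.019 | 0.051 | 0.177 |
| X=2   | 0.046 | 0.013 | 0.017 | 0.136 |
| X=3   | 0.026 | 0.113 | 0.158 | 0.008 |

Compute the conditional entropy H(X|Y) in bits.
1.5549 bits

H(X|Y) = H(X,Y) - H(Y)

H(X,Y) = -Σ_{x,y} P(x,y) log₂ P(x,y). Per-cell terms -P(x,y)·log₂P(x,y):
  X=0: 0.2637, 0.2218, 0.0179, 0.2513
  X=1: 0.2190, 0.1086, 0.2190, 0.4422
  X=2: 0.2043, 0.0814, 0.0999, 0.3915
  X=3: 0.1369, 0.3555, 0.4206, 0.0557
Sum of the 16 terms: H(X,Y) = 3.4893 bits

Marginal of Y (column sums):
  P(Y=0) = 0.068 + 0.051 + 0.046 + 0.026 = 0.191
  P(Y=1) = 0.052 + 0.019 + 0.013 + 0.113 = 0.197
  P(Y=2) = 0.002 + 0.051 + 0.017 + 0.158 = 0.228
  P(Y=3) = 0.063 + 0.177 + 0.136 + 0.008 = 0.384
H(Y) = -[0.191·log₂(0.191) + 0.197·log₂(0.197) + 0.228·log₂(0.228) + 0.384·log₂(0.384)]
  = 0.4562 + 0.4617 + 0.4863 + 0.5302 = 1.9344 bits

H(X|Y) = H(X,Y) - H(Y) = 3.4893 - 1.9344 = 1.5549 bits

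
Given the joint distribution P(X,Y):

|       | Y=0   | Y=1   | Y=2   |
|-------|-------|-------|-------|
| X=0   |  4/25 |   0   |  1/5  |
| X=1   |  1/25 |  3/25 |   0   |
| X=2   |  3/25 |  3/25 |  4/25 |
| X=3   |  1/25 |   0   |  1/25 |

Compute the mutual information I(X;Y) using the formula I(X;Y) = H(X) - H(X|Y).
0.3585 bits

I(X;Y) = H(X) - H(X|Y)

Marginal of X (row sums):
  P(X=0) = 4/25 + 0 + 1/5 = 9/25
  P(X=1) = 1/25 + 3/25 + 0 = 4/25
  P(X=2) = 3/25 + 3/25 + 4/25 = 2/5
  P(X=3) = 1/25 + 0 + 1/25 = 2/25
H(X) = -[(9/25)·log₂(9/25) + (4/25)·log₂(4/25) + (2/5)·log₂(2/5) + (2/25)·log₂(2/25)]
  = 0.5306 + 0.4230 + 0.5288 + 0.2915 = 1.7739 bits

Marginal of Y (column sums):
  P(Y=0) = 4/25 + 1/25 + 3/25 + 1/25 = 9/25
  P(Y=1) = 0 + 3/25 + 3/25 + 0 = 6/25
  P(Y=2) = 1/5 + 0 + 4/25 + 1/25 = 2/5
H(X|Y) = Σ_y P(y)·H(X|Y=y):
  Y=0: P(Y=0) = 9/25, P(X|Y=0) = (4/9, 1/9, 1/3, 1/9) → H(X|Y=0) = 1.7527
  Y=1: P(Y=1) = 6/25, P(X|Y=1) = (0, 1/2, 1/2, 0) → H(X|Y=1) = 1.0000
  Y=2: P(Y=2) = 2/5, P(X|Y=2) = (1/2, 0, 2/5, 1/10) → H(X|Y=2) = 1.3610
H(X|Y) = (9/25)·1.7527 + (6/25)·1.0000 + (2/5)·1.3610 = 1.4154 bits

I(X;Y) = H(X) - H(X|Y) = 1.7739 - 1.4154 = 0.3585 bits

Cross-check via I(X;Y) = H(X) + H(Y) - H(X,Y): computing H(Y) from the column sums and H(X,Y) from the 12 cells in the same way gives H(Y) = 1.5535 bits and H(X,Y) = 2.9689 bits, so
I(X;Y) = 1.7739 + 1.5535 - 2.9689 = 0.3585 bits ✓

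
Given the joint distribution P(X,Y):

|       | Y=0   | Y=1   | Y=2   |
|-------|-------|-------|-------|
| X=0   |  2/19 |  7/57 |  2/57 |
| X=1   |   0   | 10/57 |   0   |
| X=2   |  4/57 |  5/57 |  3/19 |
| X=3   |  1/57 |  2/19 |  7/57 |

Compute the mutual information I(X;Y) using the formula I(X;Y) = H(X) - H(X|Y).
0.3202 bits

I(X;Y) = H(X) - H(X|Y)

Marginal of X (row sums):
  P(X=0) = 2/19 + 7/57 + 2/57 = 5/19
  P(X=1) = 0 + 10/57 + 0 = 10/57
  P(X=2) = 4/57 + 5/57 + 3/19 = 6/19
  P(X=3) = 1/57 + 2/19 + 7/57 = 14/57
H(X) = -[(5/19)·log₂(5/19) + (10/57)·log₂(10/57) + (6/19)·log₂(6/19) + (14/57)·log₂(14/57)]
  = 0.50684 + 0.44052 + 0.52515 + 0.49750 = 1.97001 bits

Marginal of Y (column sums):
  P(Y=0) = 2/19 + 0 + 4/57 + 1/57 = 11/57
  P(Y=1) = 7/57 + 10/57 + 5/57 + 2/19 = 28/57
  P(Y=2) = 2/57 + 0 + 3/19 + 7/57 = 6/19
H(X|Y) = Σ_y P(y)·H(X|Y=y):
  Y=0: P(Y=0) = 11/57, P(X|Y=0) = (6/11, 0, 4/11, 1/11) → H(X|Y=0) = 1.32218
  Y=1: P(Y=1) = 28/57, P(X|Y=1) = (1/4, 5/14, 5/28, 3/14) → H(X|Y=1) = 1.95056
  Y=2: P(Y=2) = 6/19, P(X|Y=2) = (1/9, 0, 1/2, 7/18) → H(X|Y=2) = 1.38210
H(X|Y) = (11/57)·1.32218 + (28/57)·1.95056 + (6/19)·1.38210 = 1.64978 bits

I(X;Y) = H(X) - H(X|Y) = 1.97001 - 1.64978 = 0.3202 bits

Cross-check via I(X;Y) = H(X) + H(Y) - H(X,Y): computing H(Y) from the column sums and H(X,Y) from the 12 cells in the same way gives H(Y) = 1.48695 bits and H(X,Y) = 3.13674 bits, so
I(X;Y) = 1.97001 + 1.48695 - 3.13674 = 0.3202 bits ✓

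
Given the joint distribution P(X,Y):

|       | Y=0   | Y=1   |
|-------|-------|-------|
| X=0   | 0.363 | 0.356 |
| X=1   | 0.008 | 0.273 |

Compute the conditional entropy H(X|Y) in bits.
0.6768 bits

H(X|Y) = H(X,Y) - H(Y)

H(X,Y) = -Σ_{x,y} P(x,y) log₂ P(x,y). Per-cell terms -P(x,y)·log₂P(x,y):
  X=0: 0.5307, 0.5305
  X=1: 0.0557, 0.5113
Sum of the 4 terms: H(X,Y) = 1.6282 bits

Marginal of Y (column sums):
  P(Y=0) = 0.363 + 0.008 = 0.371
  P(Y=1) = 0.356 + 0.273 = 0.629
H(Y) = -[0.371·log₂(0.371) + 0.629·log₂(0.629)]
  = 0.5307 + 0.4207 = 0.9514 bits

H(X|Y) = H(X,Y) - H(Y) = 1.6282 - 0.9514 = 0.6768 bits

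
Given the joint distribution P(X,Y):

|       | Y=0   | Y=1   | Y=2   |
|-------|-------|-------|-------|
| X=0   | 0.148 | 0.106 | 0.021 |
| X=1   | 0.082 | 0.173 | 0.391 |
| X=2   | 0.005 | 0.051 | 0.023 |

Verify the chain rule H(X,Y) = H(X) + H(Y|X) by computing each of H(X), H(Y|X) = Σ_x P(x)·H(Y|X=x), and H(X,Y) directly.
H(X) = 1.2087 bits, H(Y|X) = 1.3053 bits, H(X,Y) = 2.5140 bits

Marginal of X (row sums):
  P(X=0) = 0.148 + 0.106 + 0.021 = 0.275
  P(X=1) = 0.082 + 0.173 + 0.391 = 0.646
  P(X=2) = 0.005 + 0.051 + 0.023 = 0.079
H(X) = -[0.275·log₂(0.275) + 0.646·log₂(0.646) + 0.079·log₂(0.079)]
  = 0.5122 + 0.4072 + 0.2893 = 1.2087 bits

H(Y|X) = Σ_x P(x)·H(Y|X=x):
  X=0: P(X=0) = 0.275, P(Y|X=0) = (148/275, 106/275, 21/275) → H(Y|X=0) = 1.2946
  X=1: P(X=1) = 0.646, P(Y|X=1) = (41/323, 173/646, 23/38) → H(Y|X=1) = 1.3255
  X=2: P(X=2) = 0.079, P(Y|X=2) = (5/79, 51/79, 23/79) → H(Y|X=2) = 1.1779
H(Y|X) = 0.275·1.2946 + 0.646·1.3255 + 0.079·1.1779 = 1.3053 bits

H(X,Y) = -Σ_{x,y} P(x,y) log₂ P(x,y). Per-cell terms -P(x,y)·log₂P(x,y):
  X=0: 0.4079, 0.3432, 0.1170
  X=1: 0.2959, 0.4379, 0.5297
  X=2: 0.0382, 0.2190, 0.1252
Sum of the 9 terms: H(X,Y) = 2.5140 bits

Chain rule check:
  H(X) + H(Y|X) = 1.2087 + 1.3053 = 2.5140 bits
  H(X,Y) = 2.5140 bits
✓ Chain rule verified.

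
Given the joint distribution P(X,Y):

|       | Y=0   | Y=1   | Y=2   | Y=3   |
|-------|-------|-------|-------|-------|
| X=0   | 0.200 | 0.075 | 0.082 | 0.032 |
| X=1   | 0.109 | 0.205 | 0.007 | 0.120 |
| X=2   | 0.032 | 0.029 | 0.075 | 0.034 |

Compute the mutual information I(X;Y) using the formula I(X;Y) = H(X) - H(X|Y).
0.2303 bits

I(X;Y) = H(X) - H(X|Y)

Marginal of X (row sums):
  P(X=0) = 0.200 + 0.075 + 0.082 + 0.032 = 0.389
  P(X=1) = 0.109 + 0.205 + 0.007 + 0.120 = 0.441
  P(X=2) = 0.032 + 0.029 + 0.075 + 0.034 = 0.170
H(X) = -[0.389·log₂(0.389) + 0.441·log₂(0.441) + 0.170·log₂(0.170)]
  = 0.5299 + 0.5209 + 0.4346 = 1.4854 bits

Marginal of Y (column sums):
  P(Y=0) = 0.200 + 0.109 + 0.032 = 0.341
  P(Y=1) = 0.075 + 0.205 + 0.029 = 0.309
  P(Y=2) = 0.082 + 0.007 + 0.075 = 0.164
  P(Y=3) = 0.032 + 0.120 + 0.034 = 0.186
H(X|Y) = Σ_y P(y)·H(X|Y=y):
  Y=0: P(Y=0) = 0.341, P(X|Y=0) = (200/341, 109/341, 32/341) → H(X|Y=0) = 1.2978
  Y=1: P(Y=1) = 0.309, P(X|Y=1) = (25/103, 205/309, 29/309) → H(X|Y=1) = 1.2089
  Y=2: P(Y=2) = 0.164, P(X|Y=2) = (1/2, 7/164, 75/164) → H(X|Y=2) = 1.2104
  Y=3: P(Y=3) = 0.186, P(X|Y=3) = (16/93, 20/31, 17/93) → H(X|Y=3) = 1.2929
H(X|Y) = 0.341·1.2978 + 0.309·1.2089 + 0.164·1.2104 + 0.186·1.2929 = 1.2551 bits

I(X;Y) = H(X) - H(X|Y) = 1.4854 - 1.2551 = 0.2303 bits

Cross-check via I(X;Y) = H(X) + H(Y) - H(X,Y): computing H(Y) from the column sums and H(X,Y) from the 12 cells in the same way gives H(Y) = 1.9319 bits and H(X,Y) = 3.1870 bits, so
I(X;Y) = 1.4854 + 1.9319 - 3.1870 = 0.2303 bits ✓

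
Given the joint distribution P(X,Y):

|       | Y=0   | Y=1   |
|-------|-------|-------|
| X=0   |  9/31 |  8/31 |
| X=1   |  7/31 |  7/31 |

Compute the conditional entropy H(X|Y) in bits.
0.9926 bits

H(X|Y) = H(X,Y) - H(Y)

H(X,Y) = -Σ_{x,y} P(x,y) log₂ P(x,y). Per-cell terms -P(x,y)·log₂P(x,y):
  X=0: 0.51801, 0.50431
  X=1: 0.48477, 0.48477
Sum of the 4 terms: H(X,Y) = 1.99186 bits

Marginal of Y (column sums):
  P(Y=0) = 9/31 + 7/31 = 16/31
  P(Y=1) = 8/31 + 7/31 = 15/31
H(Y) = -[(16/31)·log₂(16/31) + (15/31)·log₂(15/31)]
  = 0.49249 + 0.50676 = 0.99925 bits

H(X|Y) = H(X,Y) - H(Y) = 1.99186 - 0.99925 = 0.9926 bits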